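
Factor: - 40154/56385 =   -  2^1*3^( - 2)*5^(-1)*7^( - 1)*17^1*179^ ( - 1)*1181^1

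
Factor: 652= 2^2*163^1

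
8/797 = 8/797 = 0.01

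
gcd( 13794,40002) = 6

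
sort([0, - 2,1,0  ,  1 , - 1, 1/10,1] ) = [ - 2, -1  ,  0, 0,1/10 , 1, 1, 1 ] 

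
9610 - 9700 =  - 90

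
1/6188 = 1/6188 = 0.00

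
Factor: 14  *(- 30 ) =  - 2^2*3^1*5^1 * 7^1 = - 420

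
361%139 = 83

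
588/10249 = 588/10249=0.06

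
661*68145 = 45043845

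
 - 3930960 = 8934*( - 440 )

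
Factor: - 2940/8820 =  - 3^( - 1 ) = -  1/3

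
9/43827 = 3/14609 = 0.00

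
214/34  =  6+5/17 = 6.29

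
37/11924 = 37/11924 = 0.00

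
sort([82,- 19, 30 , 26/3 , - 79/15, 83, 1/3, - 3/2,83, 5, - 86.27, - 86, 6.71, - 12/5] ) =[ - 86.27, - 86, - 19,-79/15, - 12/5,-3/2, 1/3, 5, 6.71,26/3, 30,82, 83, 83 ] 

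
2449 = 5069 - 2620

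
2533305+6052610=8585915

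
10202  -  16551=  - 6349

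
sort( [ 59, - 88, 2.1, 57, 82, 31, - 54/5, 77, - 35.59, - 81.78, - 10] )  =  [ - 88, - 81.78, - 35.59, - 54/5, - 10, 2.1, 31,  57, 59,77, 82 ] 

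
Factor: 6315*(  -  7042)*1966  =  -87428472180= -2^2*3^1*5^1*7^1* 421^1*503^1*983^1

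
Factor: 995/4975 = 5^(-1)=1/5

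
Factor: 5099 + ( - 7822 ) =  - 7^1*389^1 = - 2723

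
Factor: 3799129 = 3799129^1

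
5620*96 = 539520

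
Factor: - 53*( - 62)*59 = 193874  =  2^1*31^1*53^1 * 59^1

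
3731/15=3731/15= 248.73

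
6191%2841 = 509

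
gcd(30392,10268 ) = 4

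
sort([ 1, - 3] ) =[ - 3,1 ]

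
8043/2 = 8043/2 = 4021.50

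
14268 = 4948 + 9320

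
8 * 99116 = 792928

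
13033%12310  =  723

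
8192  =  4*2048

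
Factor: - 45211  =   - 29^1*1559^1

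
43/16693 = 43/16693 = 0.00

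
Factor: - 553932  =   - 2^2*3^3*23^1*223^1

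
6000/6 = 1000= 1000.00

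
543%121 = 59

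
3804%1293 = 1218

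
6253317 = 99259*63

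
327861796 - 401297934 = -73436138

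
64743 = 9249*7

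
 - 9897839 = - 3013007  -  6884832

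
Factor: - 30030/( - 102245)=2^1*3^1*7^1*11^( - 1 )*13^( - 1)= 42/143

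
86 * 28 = 2408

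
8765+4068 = 12833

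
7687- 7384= 303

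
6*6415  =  38490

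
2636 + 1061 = 3697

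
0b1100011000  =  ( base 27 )129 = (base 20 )1jc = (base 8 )1430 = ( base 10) 792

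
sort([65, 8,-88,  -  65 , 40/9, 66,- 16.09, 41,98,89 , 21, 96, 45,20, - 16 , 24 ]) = [ - 88, - 65, - 16.09,  -  16, 40/9,8, 20,21, 24, 41, 45, 65, 66, 89,  96 , 98 ] 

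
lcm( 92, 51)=4692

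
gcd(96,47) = 1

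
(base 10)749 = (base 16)2ED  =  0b1011101101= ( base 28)ql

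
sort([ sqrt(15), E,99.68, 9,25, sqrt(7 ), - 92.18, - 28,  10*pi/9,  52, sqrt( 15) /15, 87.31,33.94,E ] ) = [-92.18, - 28, sqrt( 15) /15,sqrt(7),E,E,10*pi/9,  sqrt(15),9,25,33.94,52  ,  87.31, 99.68]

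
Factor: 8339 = 31^1*269^1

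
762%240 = 42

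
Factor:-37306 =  - 2^1*23^1 * 811^1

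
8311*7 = 58177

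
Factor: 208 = 2^4*13^1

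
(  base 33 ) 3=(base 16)3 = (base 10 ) 3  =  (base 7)3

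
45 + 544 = 589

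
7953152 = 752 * 10576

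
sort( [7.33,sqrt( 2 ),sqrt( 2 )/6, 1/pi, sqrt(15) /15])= [ sqrt( 2 ) /6,sqrt ( 15 ) /15, 1/pi, sqrt(2),7.33 ] 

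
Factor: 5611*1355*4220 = 32084259100 = 2^2*5^2 * 31^1 * 181^1*211^1*271^1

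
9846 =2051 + 7795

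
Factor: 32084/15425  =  2^2*5^ (  -  2)*13^1 =52/25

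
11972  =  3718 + 8254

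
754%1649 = 754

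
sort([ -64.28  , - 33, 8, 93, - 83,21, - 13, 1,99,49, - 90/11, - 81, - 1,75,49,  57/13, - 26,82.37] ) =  [ - 83,- 81 , - 64.28,  -  33,- 26 , - 13 , - 90/11, - 1,1, 57/13,8,21,  49,  49, 75,82.37,93, 99]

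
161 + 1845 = 2006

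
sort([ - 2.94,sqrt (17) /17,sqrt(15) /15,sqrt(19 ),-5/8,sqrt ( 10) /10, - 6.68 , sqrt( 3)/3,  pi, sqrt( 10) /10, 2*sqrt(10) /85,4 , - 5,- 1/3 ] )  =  [ - 6.68, - 5, - 2.94, - 5/8,- 1/3,2*sqrt( 10) /85,sqrt ( 17)/17,sqrt(15)/15,sqrt(10)/10,sqrt( 10)/10, sqrt(3) /3 , pi, 4,sqrt( 19) ]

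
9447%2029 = 1331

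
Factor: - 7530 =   -  2^1*3^1*5^1*251^1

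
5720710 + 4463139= 10183849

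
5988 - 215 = 5773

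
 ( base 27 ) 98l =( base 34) 5tw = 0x1a8e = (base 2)1101010001110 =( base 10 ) 6798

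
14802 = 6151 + 8651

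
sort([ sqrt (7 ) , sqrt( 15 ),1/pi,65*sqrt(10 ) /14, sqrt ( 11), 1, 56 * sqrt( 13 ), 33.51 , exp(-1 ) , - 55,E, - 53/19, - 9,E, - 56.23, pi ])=[ - 56.23, - 55 , - 9, - 53/19,1/pi,exp( - 1) , 1,  sqrt ( 7),E, E , pi,  sqrt( 11 ), sqrt(15 ),65*sqrt(10)/14  ,  33.51, 56 *sqrt(13)]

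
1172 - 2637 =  - 1465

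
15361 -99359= - 83998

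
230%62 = 44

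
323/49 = 323/49 = 6.59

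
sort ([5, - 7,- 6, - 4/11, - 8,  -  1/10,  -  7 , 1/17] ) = [  -  8,-7,- 7, - 6, - 4/11, - 1/10,1/17, 5] 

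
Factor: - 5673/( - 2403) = 3^( - 2)*31^1*61^1*89^( - 1)=1891/801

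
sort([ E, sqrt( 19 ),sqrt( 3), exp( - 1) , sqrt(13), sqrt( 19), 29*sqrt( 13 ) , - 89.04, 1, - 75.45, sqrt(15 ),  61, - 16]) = [ - 89.04, - 75.45,  -  16,  exp (-1), 1, sqrt( 3 ), E,sqrt ( 13 ), sqrt(  15),  sqrt(19), sqrt( 19 ),61, 29* sqrt( 13)]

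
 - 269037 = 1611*(-167)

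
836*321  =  268356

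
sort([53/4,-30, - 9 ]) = [ - 30, -9 , 53/4 ]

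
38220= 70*546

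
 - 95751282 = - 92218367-3532915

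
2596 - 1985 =611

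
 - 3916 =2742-6658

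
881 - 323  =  558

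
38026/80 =475+ 13/40 = 475.32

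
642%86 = 40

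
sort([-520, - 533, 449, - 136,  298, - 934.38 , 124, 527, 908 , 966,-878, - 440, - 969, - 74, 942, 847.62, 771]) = [ - 969, - 934.38,-878, - 533, - 520, - 440, - 136, - 74,124, 298, 449, 527, 771, 847.62, 908, 942, 966 ]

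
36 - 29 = 7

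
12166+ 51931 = 64097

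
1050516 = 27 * 38908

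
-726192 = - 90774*8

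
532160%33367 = 31655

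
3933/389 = 10 + 43/389 = 10.11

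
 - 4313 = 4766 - 9079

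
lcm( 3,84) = 84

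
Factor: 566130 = 2^1 * 3^1*5^1*113^1*167^1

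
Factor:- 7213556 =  - 2^2*7^1*257627^1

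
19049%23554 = 19049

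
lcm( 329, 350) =16450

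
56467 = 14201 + 42266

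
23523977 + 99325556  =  122849533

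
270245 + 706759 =977004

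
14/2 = 7=7.00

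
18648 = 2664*7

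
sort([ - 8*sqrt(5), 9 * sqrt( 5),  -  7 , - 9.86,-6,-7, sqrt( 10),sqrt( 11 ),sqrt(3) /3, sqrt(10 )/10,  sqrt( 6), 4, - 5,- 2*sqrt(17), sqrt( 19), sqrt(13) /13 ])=[ - 8*sqrt(5 ),- 9.86,- 2*sqrt(17), - 7, -7, - 6, - 5,sqrt( 13 )/13, sqrt(10)/10,  sqrt( 3) /3, sqrt( 6 ) , sqrt(10), sqrt(11), 4,sqrt (19), 9*sqrt(5)]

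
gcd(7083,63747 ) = 7083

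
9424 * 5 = 47120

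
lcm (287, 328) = 2296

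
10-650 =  - 640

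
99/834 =33/278 = 0.12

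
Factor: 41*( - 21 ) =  - 3^1*7^1 * 41^1 = - 861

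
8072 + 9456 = 17528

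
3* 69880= 209640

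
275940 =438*630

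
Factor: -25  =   - 5^2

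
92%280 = 92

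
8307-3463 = 4844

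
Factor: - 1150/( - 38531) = 2^1*5^2*23^1*53^( - 1)*727^(- 1) 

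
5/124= 5/124  =  0.04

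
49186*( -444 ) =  - 21838584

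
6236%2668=900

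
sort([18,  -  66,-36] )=[ - 66, - 36,18]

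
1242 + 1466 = 2708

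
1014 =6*169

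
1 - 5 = -4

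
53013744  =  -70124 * ( - 756)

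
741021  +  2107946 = 2848967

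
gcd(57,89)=1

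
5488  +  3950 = 9438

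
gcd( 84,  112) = 28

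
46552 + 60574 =107126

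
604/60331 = 604/60331 = 0.01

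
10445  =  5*2089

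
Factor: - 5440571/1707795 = -3^(  -  2 )*5^(-1)*37951^( - 1) * 5440571^1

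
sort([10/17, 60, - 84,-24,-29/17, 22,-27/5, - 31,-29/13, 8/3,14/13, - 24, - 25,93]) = [ - 84, - 31, - 25 , - 24, - 24, - 27/5, - 29/13, - 29/17,10/17, 14/13,  8/3,22, 60, 93 ] 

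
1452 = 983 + 469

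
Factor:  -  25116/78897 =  - 2^2*17^( - 2)*23^1 = - 92/289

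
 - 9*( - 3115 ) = 28035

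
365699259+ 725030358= 1090729617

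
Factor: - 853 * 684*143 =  - 2^2*3^2*11^1*13^1*19^1*853^1 =- 83433636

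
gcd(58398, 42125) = 1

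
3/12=1/4 = 0.25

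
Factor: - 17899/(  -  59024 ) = 2557/8432 = 2^( - 4)*17^( - 1 ) * 31^ (-1)*2557^1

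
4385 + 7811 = 12196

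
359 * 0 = 0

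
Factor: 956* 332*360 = 2^7*3^2*5^1*83^1*239^1 = 114261120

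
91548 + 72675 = 164223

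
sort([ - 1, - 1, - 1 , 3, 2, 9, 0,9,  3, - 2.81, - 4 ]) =[ - 4,-2.81, - 1, - 1, - 1, 0,  2 , 3, 3, 9, 9]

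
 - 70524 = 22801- 93325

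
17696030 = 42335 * 418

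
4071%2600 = 1471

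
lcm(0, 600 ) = 0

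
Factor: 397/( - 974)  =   - 2^(  -  1)*397^1 * 487^(-1)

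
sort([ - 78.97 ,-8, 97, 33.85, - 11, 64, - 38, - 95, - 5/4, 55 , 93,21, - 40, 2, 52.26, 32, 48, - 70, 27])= [-95,  -  78.97, - 70,-40,-38, - 11,-8 , - 5/4,2, 21, 27, 32, 33.85,  48,52.26, 55,64, 93, 97 ]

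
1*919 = 919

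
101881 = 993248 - 891367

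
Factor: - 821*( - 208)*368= 62842624 = 2^8*13^1*23^1*821^1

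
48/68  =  12/17 = 0.71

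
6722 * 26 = 174772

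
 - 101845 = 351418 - 453263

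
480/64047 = 160/21349 = 0.01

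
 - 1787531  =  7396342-9183873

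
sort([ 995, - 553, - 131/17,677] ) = [  -  553, - 131/17, 677, 995] 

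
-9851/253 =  - 9851/253 =- 38.94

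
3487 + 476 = 3963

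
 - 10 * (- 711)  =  7110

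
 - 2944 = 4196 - 7140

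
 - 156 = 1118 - 1274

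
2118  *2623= 5555514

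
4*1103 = 4412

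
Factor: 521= 521^1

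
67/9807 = 67/9807 = 0.01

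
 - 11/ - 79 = 11/79 =0.14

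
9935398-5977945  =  3957453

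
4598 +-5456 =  - 858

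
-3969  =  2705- 6674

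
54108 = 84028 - 29920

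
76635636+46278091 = 122913727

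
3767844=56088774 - 52320930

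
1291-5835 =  - 4544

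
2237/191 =11 + 136/191 = 11.71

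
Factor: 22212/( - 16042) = - 2^1*3^2 *13^(-1) = - 18/13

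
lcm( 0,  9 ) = 0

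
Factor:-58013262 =-2^1*3^2*37^1 *87107^1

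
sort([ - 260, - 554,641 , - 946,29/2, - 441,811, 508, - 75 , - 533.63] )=[ - 946, - 554, - 533.63, - 441, - 260, -75,29/2,508,641, 811 ]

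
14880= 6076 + 8804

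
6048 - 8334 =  - 2286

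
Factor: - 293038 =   -  2^1*146519^1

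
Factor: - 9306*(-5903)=54933318 = 2^1*3^2*11^1*47^1*5903^1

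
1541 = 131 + 1410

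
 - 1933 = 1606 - 3539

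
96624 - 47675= 48949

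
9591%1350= 141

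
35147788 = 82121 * 428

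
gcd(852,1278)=426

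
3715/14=265 + 5/14 =265.36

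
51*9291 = 473841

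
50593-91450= - 40857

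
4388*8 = 35104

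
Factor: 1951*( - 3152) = - 2^4*197^1* 1951^1 = - 6149552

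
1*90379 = 90379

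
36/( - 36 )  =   - 1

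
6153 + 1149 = 7302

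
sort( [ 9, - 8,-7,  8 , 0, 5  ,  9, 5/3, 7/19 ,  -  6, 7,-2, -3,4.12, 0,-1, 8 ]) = [ -8,-7,-6 , - 3, - 2,-1, 0, 0, 7/19,5/3, 4.12, 5, 7 , 8, 8, 9, 9]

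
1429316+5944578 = 7373894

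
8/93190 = 4/46595 = 0.00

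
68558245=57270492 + 11287753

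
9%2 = 1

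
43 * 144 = 6192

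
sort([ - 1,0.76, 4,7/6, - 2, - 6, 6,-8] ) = [ - 8, - 6, - 2, - 1,  0.76,7/6,4, 6]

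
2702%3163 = 2702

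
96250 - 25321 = 70929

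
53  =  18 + 35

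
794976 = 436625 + 358351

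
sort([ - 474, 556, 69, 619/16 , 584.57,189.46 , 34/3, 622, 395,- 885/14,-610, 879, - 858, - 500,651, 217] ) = [  -  858, - 610, - 500,-474 , - 885/14, 34/3,619/16 , 69, 189.46, 217, 395, 556,584.57, 622,651,879]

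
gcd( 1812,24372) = 12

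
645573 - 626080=19493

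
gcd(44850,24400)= 50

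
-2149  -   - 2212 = 63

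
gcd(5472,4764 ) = 12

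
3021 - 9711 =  - 6690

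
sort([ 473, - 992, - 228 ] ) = [ - 992, - 228, 473 ] 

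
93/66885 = 31/22295 =0.00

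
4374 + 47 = 4421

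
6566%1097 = 1081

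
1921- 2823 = -902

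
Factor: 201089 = 7^1*23^1*1249^1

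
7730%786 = 656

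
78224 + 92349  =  170573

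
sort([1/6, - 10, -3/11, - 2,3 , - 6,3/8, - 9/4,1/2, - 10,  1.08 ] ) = [ - 10 ,-10, - 6, - 9/4,-2, - 3/11, 1/6, 3/8,1/2, 1.08,  3 ] 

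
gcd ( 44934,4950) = 6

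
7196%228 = 128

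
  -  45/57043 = -1 + 56998/57043 = -0.00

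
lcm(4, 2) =4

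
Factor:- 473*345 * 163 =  - 3^1*5^1*11^1*23^1 * 43^1* 163^1 = - 26599155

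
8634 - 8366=268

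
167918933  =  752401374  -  584482441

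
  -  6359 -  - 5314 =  - 1045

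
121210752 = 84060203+37150549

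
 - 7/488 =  - 7/488 = - 0.01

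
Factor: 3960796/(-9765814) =  -  1980398/4882907 = -2^1 * 7^1 * 17^1*53^1*157^1*4882907^( - 1)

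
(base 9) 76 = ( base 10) 69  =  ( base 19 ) 3C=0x45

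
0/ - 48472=0/1  =  - 0.00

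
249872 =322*776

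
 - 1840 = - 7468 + 5628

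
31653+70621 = 102274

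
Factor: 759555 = 3^2 * 5^1 * 16879^1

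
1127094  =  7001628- 5874534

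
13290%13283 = 7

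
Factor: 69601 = 7^1*61^1*163^1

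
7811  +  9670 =17481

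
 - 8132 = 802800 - 810932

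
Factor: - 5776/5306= - 2888/2653 = - 2^3 *7^ ( - 1)*19^2 *379^( - 1) 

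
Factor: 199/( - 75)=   -  3^(-1)*5^( - 2) * 199^1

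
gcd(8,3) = 1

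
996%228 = 84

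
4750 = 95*50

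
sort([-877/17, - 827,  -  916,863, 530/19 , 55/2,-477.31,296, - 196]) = [  -  916, - 827,-477.31,  -  196, - 877/17,55/2,530/19, 296, 863] 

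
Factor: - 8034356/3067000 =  - 2008589/766750 = - 2^( - 1 ) * 5^( - 3)*11^1*3067^( - 1 )*182599^1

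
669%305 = 59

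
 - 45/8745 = - 1+580/583 =-0.01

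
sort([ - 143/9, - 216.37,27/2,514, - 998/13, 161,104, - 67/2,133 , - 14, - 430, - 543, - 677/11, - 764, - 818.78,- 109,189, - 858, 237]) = [- 858, - 818.78,  -  764, - 543,  -  430,  -  216.37, - 109, - 998/13,  -  677/11, - 67/2, - 143/9,  -  14,  27/2,104, 133,161,189, 237,514]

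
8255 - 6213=2042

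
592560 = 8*74070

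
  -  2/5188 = -1/2594 = - 0.00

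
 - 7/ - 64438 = 7/64438=0.00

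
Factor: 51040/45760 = 29/26 = 2^(  -  1 )*13^( - 1) * 29^1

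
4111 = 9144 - 5033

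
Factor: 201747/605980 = 273/820 = 2^( -2 ) * 3^1 * 5^( - 1)*7^1*13^1*41^(-1) 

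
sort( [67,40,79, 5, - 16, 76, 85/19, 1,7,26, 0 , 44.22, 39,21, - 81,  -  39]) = [-81,-39, - 16, 0,1,  85/19,5,7, 21, 26, 39, 40,44.22, 67,76,79]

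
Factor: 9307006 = 2^1*31^1*43^1*3491^1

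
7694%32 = 14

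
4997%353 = 55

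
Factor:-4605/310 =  - 921/62 = -2^( - 1 )*3^1 *31^( - 1)*307^1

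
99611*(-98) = -9761878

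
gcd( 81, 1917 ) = 27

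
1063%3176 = 1063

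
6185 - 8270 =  - 2085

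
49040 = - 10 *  ( - 4904) 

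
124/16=7 + 3/4  =  7.75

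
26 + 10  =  36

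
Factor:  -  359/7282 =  - 2^( - 1 )*11^( - 1 )*331^( - 1 )*359^1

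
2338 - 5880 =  - 3542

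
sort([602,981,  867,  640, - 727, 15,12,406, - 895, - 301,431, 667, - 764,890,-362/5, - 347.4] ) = [ - 895,-764 , - 727,-347.4, - 301 , - 362/5, 12,  15 , 406, 431, 602, 640,  667 , 867,  890, 981 ]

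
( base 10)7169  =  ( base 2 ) 1110000000001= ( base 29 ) 8f6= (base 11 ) 5428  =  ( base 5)212134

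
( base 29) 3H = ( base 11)95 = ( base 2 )1101000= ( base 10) 104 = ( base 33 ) 35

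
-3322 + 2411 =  - 911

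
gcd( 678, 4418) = 2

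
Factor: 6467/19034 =2^( - 1 )* 29^1*31^( - 1)*223^1* 307^(- 1) 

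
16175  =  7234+8941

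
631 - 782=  - 151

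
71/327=71/327 = 0.22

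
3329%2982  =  347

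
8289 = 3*2763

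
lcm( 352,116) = 10208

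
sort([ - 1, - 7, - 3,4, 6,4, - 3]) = [-7, - 3, - 3 , - 1,4, 4, 6 ] 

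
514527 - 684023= - 169496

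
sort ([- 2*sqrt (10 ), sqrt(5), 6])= [ - 2 * sqrt( 10),sqrt (5), 6 ] 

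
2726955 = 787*3465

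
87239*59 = 5147101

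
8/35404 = 2/8851  =  0.00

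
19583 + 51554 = 71137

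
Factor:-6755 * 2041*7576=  - 2^3*5^1*7^1*13^1*157^1*193^1*947^1 = - 104449971080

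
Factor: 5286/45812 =3/26=2^( - 1)*3^1 *13^(- 1) 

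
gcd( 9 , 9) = 9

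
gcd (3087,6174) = 3087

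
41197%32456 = 8741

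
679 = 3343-2664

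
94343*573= 54058539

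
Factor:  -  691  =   - 691^1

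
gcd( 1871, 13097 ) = 1871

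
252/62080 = 63/15520 = 0.00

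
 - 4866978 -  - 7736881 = 2869903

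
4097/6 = 4097/6 = 682.83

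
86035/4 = 21508 + 3/4  =  21508.75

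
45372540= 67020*677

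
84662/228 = 371+37/114  =  371.32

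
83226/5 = 16645 + 1/5 = 16645.20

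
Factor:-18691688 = -2^3 *2336461^1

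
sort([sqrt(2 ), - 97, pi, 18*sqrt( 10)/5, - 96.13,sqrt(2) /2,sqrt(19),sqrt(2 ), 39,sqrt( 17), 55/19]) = [ - 97, - 96.13, sqrt(2 )/2, sqrt(2 ),sqrt( 2),55/19,pi,sqrt(17),sqrt( 19) , 18*sqrt( 10) /5,39 ]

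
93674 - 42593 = 51081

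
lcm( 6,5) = 30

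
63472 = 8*7934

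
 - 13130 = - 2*6565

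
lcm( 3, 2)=6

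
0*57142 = 0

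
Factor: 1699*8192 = 2^13*1699^1 = 13918208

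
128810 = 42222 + 86588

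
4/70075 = 4/70075 = 0.00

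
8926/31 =287 + 29/31 = 287.94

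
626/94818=313/47409 =0.01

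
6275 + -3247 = 3028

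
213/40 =5 + 13/40=5.33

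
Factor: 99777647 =99777647^1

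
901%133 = 103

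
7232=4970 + 2262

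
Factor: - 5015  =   - 5^1 *17^1*59^1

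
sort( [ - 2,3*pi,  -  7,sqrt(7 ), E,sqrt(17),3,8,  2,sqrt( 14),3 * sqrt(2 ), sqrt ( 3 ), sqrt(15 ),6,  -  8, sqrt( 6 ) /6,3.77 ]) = [-8, - 7, - 2,sqrt(6)/6,  sqrt(3),2,sqrt( 7),E, 3,sqrt ( 14 ),3.77,sqrt( 15 ),sqrt( 17),3 * sqrt(2 ) , 6,8, 3*pi]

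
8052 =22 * 366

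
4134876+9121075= 13255951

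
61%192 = 61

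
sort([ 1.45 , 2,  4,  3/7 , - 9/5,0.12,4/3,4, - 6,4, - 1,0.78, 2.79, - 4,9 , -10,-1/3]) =[ - 10,-6,  -  4, - 9/5, - 1 ,-1/3, 0.12,3/7, 0.78, 4/3,1.45,2,  2.79, 4,  4,  4, 9 ] 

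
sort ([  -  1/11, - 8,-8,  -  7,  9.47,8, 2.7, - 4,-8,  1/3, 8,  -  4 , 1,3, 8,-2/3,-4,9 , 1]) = [ - 8,-8, - 8,  -  7, - 4,  -  4,- 4,-2/3, - 1/11,1/3, 1,  1,2.7, 3,8, 8,8,  9, 9.47 ] 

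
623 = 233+390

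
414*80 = 33120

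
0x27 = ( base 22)1h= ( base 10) 39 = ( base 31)18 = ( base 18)23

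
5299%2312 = 675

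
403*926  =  373178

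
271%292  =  271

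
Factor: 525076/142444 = 239^( - 1)*881^1= 881/239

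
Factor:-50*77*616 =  - 2371600 = - 2^4*5^2*7^2*11^2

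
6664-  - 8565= 15229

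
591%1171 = 591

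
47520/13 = 3655 + 5/13 = 3655.38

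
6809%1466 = 945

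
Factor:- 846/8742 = -3/31 =-3^1 *31^( - 1)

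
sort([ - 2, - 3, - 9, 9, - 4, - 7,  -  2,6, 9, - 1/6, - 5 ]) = [ - 9, -7, - 5, - 4, - 3,- 2, - 2, - 1/6, 6, 9, 9] 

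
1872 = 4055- 2183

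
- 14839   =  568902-583741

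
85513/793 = 107 + 662/793 = 107.83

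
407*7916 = 3221812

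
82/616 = 41/308 = 0.13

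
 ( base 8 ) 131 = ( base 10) 89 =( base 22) 41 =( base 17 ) 54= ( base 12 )75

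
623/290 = 2 + 43/290  =  2.15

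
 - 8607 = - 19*453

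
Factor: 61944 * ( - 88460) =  - 2^5 * 3^1*5^1*29^1*89^1*4423^1=- 5479566240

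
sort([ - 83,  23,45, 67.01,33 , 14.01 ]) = [-83,14.01,23,33, 45, 67.01 ] 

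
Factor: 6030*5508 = 33213240 = 2^3* 3^6*5^1*17^1*67^1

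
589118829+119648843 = 708767672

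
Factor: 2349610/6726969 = 2^1*3^( - 5 )*5^1*19^ ( - 1) * 31^ (  -  1)*47^( - 1 )*234961^1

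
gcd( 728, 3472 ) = 56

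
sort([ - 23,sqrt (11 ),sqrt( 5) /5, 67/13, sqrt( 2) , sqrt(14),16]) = [-23, sqrt( 5) /5,sqrt(2),sqrt(11), sqrt(14 ) , 67/13 , 16 ] 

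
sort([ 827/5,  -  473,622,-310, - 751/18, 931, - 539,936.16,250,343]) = [ - 539,-473,-310,-751/18 , 827/5,250,343,622,931, 936.16 ] 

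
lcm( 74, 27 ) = 1998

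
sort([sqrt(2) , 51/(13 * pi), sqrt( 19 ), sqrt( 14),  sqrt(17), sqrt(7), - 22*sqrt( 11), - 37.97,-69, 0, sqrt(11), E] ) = [ - 22 * sqrt(11), - 69, - 37.97,0, 51/( 13 * pi), sqrt(2), sqrt (7), E, sqrt(11), sqrt( 14), sqrt(17), sqrt(19) ] 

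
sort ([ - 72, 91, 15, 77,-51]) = [ - 72 , - 51,15, 77,  91 ]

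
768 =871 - 103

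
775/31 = 25 = 25.00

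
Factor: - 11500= - 2^2*5^3*23^1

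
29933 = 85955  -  56022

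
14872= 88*169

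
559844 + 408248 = 968092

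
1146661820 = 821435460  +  325226360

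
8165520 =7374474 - -791046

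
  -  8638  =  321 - 8959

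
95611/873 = 109 + 454/873 = 109.52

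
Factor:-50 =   -  2^1*5^2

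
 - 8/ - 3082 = 4/1541 = 0.00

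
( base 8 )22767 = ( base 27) d8q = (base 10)9719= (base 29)bg4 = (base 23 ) i8d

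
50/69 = 50/69 = 0.72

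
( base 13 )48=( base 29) 22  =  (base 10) 60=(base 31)1T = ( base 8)74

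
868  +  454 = 1322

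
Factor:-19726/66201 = - 2^1*3^( - 1 ) *7^1*1409^1 * 22067^(-1)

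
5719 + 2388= 8107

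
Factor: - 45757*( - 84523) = 3867518911 = 45757^1*84523^1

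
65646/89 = 737 +53/89 = 737.60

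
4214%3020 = 1194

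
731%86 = 43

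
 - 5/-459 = 5/459  =  0.01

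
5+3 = 8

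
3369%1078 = 135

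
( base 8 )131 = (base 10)89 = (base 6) 225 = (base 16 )59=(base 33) 2n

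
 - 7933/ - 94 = 7933/94 = 84.39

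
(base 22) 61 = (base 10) 133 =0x85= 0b10000101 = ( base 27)4P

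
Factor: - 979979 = -7^1* 11^2  *13^1*89^1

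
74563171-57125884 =17437287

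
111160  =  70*1588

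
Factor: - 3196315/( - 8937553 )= 5^1 * 433^( - 1 ) * 20641^( - 1 )*639263^1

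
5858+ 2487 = 8345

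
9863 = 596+9267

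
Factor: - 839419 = - 7^2 * 37^1 * 463^1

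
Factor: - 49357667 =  - 37^1*1333991^1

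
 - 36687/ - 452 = 36687/452 = 81.17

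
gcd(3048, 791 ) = 1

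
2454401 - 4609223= - 2154822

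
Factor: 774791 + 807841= 1582632 = 2^3*3^3*17^1 *431^1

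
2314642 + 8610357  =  10924999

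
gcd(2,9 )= 1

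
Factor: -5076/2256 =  - 2^( - 2)*3^2 = -9/4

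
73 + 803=876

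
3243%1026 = 165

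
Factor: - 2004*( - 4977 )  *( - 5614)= - 2^3*3^3  *  7^2*79^1*167^1*401^1= - 55993519512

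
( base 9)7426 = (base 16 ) 154B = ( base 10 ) 5451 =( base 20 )DCB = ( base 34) 4OB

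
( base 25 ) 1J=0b101100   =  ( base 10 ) 44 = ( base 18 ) 28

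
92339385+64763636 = 157103021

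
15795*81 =1279395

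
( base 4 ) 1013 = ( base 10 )71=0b1000111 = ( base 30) 2b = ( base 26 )2J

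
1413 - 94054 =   -  92641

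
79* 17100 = 1350900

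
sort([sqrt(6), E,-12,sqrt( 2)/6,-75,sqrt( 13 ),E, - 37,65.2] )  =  [ - 75 ,  -  37, - 12,sqrt ( 2)/6,sqrt( 6 ),E,E,sqrt(13), 65.2 ]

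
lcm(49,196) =196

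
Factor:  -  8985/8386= - 15/14 = - 2^(  -  1 )*3^1*5^1*7^( - 1 )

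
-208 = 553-761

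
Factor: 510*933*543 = 258375690=2^1*3^3*5^1*17^1*181^1*311^1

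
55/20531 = 55/20531=0.00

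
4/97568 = 1/24392  =  0.00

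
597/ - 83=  - 597/83 = -7.19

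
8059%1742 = 1091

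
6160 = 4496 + 1664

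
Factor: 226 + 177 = 403 = 13^1*31^1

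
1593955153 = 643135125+950820028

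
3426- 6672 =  - 3246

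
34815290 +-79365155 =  - 44549865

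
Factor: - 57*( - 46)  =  2^1 *3^1*19^1*23^1 = 2622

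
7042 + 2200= 9242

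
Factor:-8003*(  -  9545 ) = 76388635  =  5^1*23^1*53^1*83^1*151^1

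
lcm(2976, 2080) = 193440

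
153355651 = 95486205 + 57869446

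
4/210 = 2/105=0.02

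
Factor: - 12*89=-2^2*3^1*89^1 = -1068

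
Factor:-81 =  - 3^4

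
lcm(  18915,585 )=56745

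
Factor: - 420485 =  -5^1*13^1 *6469^1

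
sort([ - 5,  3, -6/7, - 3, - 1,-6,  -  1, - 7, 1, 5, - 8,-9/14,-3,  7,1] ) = [ - 8,- 7,-6, - 5,-3, - 3, - 1,  -  1,-6/7, - 9/14, 1, 1, 3, 5,  7]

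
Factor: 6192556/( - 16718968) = - 2^( - 1)*7^( - 1) * 17^1*19^1*37^( - 1)*4793^1*8069^( - 1)=- 1548139/4179742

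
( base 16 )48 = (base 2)1001000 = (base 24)30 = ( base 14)52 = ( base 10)72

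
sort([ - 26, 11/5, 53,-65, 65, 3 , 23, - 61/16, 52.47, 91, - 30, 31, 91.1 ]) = [ - 65, - 30 , - 26,-61/16,11/5, 3,23,31 , 52.47,53, 65,91,  91.1 ] 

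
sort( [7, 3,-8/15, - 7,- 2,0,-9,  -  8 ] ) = [- 9, - 8, -7,-2 ,  -  8/15, 0,3 , 7 ] 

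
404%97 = 16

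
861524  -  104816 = 756708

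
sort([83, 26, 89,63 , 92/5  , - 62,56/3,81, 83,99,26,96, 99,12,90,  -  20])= [ -62, - 20,12,92/5, 56/3 , 26, 26, 63,81,83,83,89, 90 , 96,99,99 ]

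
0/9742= 0 = 0.00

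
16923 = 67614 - 50691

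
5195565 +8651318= 13846883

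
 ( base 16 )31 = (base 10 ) 49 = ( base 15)34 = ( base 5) 144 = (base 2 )110001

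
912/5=912/5 = 182.40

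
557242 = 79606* 7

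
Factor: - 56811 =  - 3^1*29^1*653^1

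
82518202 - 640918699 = -558400497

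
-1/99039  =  -1/99039 = -0.00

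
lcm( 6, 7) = 42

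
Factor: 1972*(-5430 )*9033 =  - 2^3*3^2*5^1*17^1*29^1*181^1*3011^1 = -96725002680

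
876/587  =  1 + 289/587=1.49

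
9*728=6552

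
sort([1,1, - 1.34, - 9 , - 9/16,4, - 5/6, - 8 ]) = [ - 9 , - 8,-1.34, - 5/6, - 9/16,1, 1,4]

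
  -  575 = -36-539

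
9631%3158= 157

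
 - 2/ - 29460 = 1/14730 = 0.00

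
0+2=2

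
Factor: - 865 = -5^1*173^1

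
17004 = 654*26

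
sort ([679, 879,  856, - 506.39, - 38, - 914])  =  [- 914 , - 506.39,  -  38,679, 856,879 ] 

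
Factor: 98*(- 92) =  - 2^3 *7^2*23^1 = - 9016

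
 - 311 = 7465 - 7776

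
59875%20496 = 18883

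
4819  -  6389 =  - 1570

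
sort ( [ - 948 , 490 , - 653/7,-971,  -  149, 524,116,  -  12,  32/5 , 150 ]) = [ - 971,-948,-149,-653/7, - 12, 32/5,116,150,  490, 524]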